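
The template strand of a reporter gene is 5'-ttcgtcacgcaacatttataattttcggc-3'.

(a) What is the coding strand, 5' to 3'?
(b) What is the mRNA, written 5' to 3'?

(a) The coding strand is the reverse complement of the template: complement AAGCAGTGCGTTGTAAATATTAAAAGCCG, then reverse.
(b) mRNA has the coding-strand sequence with T→U.

(a) 5'-GCCGAAAATTATAAATGTTGCGTGACGAA-3'
(b) 5'-GCCGAAAAUUAUAAAUGUUGCGUGACGAA-3'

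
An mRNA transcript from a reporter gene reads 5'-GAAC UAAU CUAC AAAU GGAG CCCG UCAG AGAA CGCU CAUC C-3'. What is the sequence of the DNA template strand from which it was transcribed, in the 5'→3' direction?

5'-GGATGAGCGTTCTCTGACGGGCTCCATTTGTAGATTAGTTC-3'

Replace U with T to get the coding DNA strand: GAACTAATCTACAAATGGAGCCCGTCAGAGAACGCTCATCC. The template strand is its reverse complement (complement CTTGATTAGATGTTTACCTCGGGCAGTCTCTTGCGAGTAGG, then reverse).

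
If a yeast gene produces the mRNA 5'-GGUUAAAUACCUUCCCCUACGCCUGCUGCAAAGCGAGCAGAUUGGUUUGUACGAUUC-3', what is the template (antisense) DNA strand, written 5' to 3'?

Replace U with T to get the coding DNA strand: GGTTAAATACCTTCCCCTACGCCTGCTGCAAAGCGAGCAGATTGGTTTGTACGATTC. The template strand is its reverse complement (complement CCAATTTATGGAAGGGGATGCGGACGACGTTTCGCTCGTCTAACCAAACATGCTAAG, then reverse).

5'-GAATCGTACAAACCAATCTGCTCGCTTTGCAGCAGGCGTAGGGGAAGGTATTTAACC-3'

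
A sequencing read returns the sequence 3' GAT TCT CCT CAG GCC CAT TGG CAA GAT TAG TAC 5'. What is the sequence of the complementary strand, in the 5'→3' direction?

The strand is given 3'→5', so its complement runs 5'→3' in the same left-to-right order: pair each base A↔T, G↔C.

5'-CTAAGAGGAGTCCGGGTAACCGTTCTAATCATG-3'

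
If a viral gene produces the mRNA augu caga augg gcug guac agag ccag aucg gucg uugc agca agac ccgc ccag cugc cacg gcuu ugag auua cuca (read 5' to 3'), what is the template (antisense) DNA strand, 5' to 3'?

5'-TGAGTAATCTCAAAGCCGTGGCAGCTGGGCGGGTCTTGCTGCAACGACCGATCTGGCTCTGTACCAGCCCATTCTGACAT-3'

Replace U with T to get the coding DNA strand: ATGTCAGAATGGGCTGGTACAGAGCCAGATCGGTCGTTGCAGCAAGACCCGCCCAGCTGCCACGGCTTTGAGATTACTCA. The template strand is its reverse complement (complement TACAGTCTTACCCGACCATGTCTCGGTCTAGCCAGCAACGTCGTTCTGGGCGGGTCGACGGTGCCGAAACTCTAATGAGT, then reverse).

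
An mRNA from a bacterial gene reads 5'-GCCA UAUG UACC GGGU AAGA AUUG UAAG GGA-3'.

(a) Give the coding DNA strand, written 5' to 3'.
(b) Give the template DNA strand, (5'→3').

(a) 5'-GCCATATGTACCGGGTAAGAATTGTAAGGGA-3'
(b) 5'-TCCCTTACAATTCTTACCCGGTACATATGGC-3'

(a) The coding strand matches the mRNA with U→T.
(b) The template strand is the reverse complement of the coding strand.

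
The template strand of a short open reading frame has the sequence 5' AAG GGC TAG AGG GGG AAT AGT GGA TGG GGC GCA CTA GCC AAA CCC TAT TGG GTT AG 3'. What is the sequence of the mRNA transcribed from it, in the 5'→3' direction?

5'-CUAACCCAAUAGGGUUUGGCUAGUGCGCCCCAUCCACUAUUCCCCCUCUAGCCCUU-3'

The mRNA has the sequence of the coding strand (reverse complement of the template) with T→U. Reverse complement of AAGGGCTAGAGGGGGAATAGTGGATGGGGCGCACTAGCCAAACCCTATTGGGTTAG is CTAACCCAATAGGGTTTGGCTAGTGCGCCCCATCCACTATTCCCCCTCTAGCCCTT; then T→U.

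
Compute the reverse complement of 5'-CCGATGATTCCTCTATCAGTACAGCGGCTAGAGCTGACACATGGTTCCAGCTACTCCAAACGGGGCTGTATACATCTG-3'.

5′-CAGATGTATACAGCCCCGTTTGGAGTAGCTGGAACCATGTGTCAGCTCTAGCCGCTGTACTGATAGAGGAATCATCGG-3′

Complement each base (A↔T, G↔C): GGCTACTAAGGAGATAGTCATGTCGCCGATCTCGACTGTGTACCAAGGTCGATGAGGTTTGCCCCGACATATGTAGAC. Then reverse.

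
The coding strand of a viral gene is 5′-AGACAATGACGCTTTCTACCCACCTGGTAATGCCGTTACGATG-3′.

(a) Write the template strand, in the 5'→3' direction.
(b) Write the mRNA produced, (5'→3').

(a) 5'-CATCGTAACGGCATTACCAGGTGGGTAGAAAGCGTCATTGTCT-3'
(b) 5′-AGACAAUGACGCUUUCUACCCACCUGGUAAUGCCGUUACGAUG-3′

(a) The template strand is the reverse complement of the coding strand: complement TCTGTTACTGCGAAAGATGGGTGGACCATTACGGCAATGCTAC, then reverse.
(b) mRNA matches the coding strand with T→U.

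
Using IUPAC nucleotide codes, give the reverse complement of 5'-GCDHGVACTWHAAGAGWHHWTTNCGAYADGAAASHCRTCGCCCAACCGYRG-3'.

Standard pairs A↔T, G↔C; ambiguity codes pair R↔Y, W↔W, S↔S, D↔H, V↔B, N↔N. Complement (CGHDCBTGAWDTTCTCWDDWAANGCTRTHCTTTSDGYAGCGGGTTGGCRYC), then reverse for 5'→3'.

5'-CYRCGGTTGGGCGAYGDSTTTCHTRTCGNAAWDDWCTCTTDWAGTBCDHGC-3'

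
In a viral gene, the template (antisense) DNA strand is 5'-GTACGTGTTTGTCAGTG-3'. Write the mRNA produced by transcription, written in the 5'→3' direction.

5'-CACUGACAAACACGUAC-3'

RNA polymerase reads the template 3'→5' and synthesizes mRNA 5'→3' by base-pairing (A→U, T→A, G↔C). The complement of the template is CATGCACAAACAGTCAC; antiparallel, so 5'→3' the coding strand is CACTGACAAACACGTAC. Replace T with U for the mRNA.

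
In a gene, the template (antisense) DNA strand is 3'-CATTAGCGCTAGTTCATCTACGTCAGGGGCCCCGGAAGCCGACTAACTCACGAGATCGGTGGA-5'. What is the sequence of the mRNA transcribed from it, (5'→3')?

Reading the template 3'→5' as shown, RNA polymerase pairs each base (A→U, T→A, G↔C) to build mRNA 5'→3' directly.

5'-GUAAUCGCGAUCAAGUAGAUGCAGUCCCCGGGGCCUUCGGCUGAUUGAGUGCUCUAGCCACCU-3'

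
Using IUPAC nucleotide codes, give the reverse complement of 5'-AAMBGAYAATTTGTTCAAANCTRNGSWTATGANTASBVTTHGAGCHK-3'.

5'-MDGCTCDAABVSTANTCATAWSCNYAGNTTTGAACAAATTRTCVKTT-3'

Standard pairs A↔T, G↔C; ambiguity codes pair R↔Y, M↔K, W↔W, S↔S, B↔V, H↔D, N↔N. Complement (TTKVCTRTTAAACAAGTTTNGAYNCSWATACTNATSVBAADCTCGDM), then reverse for 5'→3'.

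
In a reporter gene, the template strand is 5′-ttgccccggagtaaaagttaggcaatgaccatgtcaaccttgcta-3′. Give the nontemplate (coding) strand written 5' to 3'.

5'-TAGCAAGGTTGACATGGTCATTGCCTAACTTTTACTCCGGGGCAA-3'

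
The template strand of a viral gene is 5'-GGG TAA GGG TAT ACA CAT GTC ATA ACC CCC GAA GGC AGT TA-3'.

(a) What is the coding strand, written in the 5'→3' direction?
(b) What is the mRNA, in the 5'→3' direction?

(a) 5'-TAACTGCCTTCGGGGGTTATGACATGTGTATACCCTTACCC-3'
(b) 5'-UAACUGCCUUCGGGGGUUAUGACAUGUGUAUACCCUUACCC-3'

(a) The coding strand is the reverse complement of the template: complement CCCATTCCCATATGTGTACAGTATTGGGGGCTTCCGTCAAT, then reverse.
(b) mRNA has the coding-strand sequence with T→U.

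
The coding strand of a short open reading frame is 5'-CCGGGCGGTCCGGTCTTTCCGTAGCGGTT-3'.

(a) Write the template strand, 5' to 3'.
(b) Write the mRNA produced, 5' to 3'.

(a) The template strand is the reverse complement of the coding strand: complement GGCCCGCCAGGCCAGAAAGGCATCGCCAA, then reverse.
(b) mRNA matches the coding strand with T→U.

(a) 5′-AACCGCTACGGAAAGACCGGACCGCCCGG-3′
(b) 5'-CCGGGCGGUCCGGUCUUUCCGUAGCGGUU-3'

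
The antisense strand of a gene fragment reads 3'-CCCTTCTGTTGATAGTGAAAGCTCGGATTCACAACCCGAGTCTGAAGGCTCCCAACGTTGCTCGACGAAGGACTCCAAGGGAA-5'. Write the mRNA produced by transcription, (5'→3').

5'-GGGAAGACAACUAUCACUUUCGAGCCUAAGUGUUGGGCUCAGACUUCCGAGGGUUGCAACGAGCUGCUUCCUGAGGUUCCCUU-3'

Reading the template 3'→5' as shown, RNA polymerase pairs each base (A→U, T→A, G↔C) to build mRNA 5'→3' directly.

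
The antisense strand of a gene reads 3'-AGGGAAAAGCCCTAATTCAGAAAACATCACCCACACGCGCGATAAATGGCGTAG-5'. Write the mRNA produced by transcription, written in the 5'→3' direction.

5'-UCCCUUUUCGGGAUUAAGUCUUUUGUAGUGGGUGUGCGCGCUAUUUACCGCAUC-3'

Reading the template 3'→5' as shown, RNA polymerase pairs each base (A→U, T→A, G↔C) to build mRNA 5'→3' directly.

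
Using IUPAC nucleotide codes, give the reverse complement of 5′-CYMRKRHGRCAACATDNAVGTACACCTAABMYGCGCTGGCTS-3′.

5′-SAGCCAGCGCRKVTTAGGTGTACBTNHATGTTGYCDYMYKRG-3′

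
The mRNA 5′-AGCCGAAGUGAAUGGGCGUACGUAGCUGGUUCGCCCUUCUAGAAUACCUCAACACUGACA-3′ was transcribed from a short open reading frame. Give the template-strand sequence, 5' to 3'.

5'-TGTCAGTGTTGAGGTATTCTAGAAGGGCGAACCAGCTACGTACGCCCATTCACTTCGGCT-3'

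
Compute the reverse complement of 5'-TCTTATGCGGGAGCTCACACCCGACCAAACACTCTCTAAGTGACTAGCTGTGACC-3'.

Reading the sequence 3'→5' and pairing each base (A↔T, G↔C) gives the reverse complement directly.

5′-GGTCACAGCTAGTCACTTAGAGAGTGTTTGGTCGGGTGTGAGCTCCCGCATAAGA-3′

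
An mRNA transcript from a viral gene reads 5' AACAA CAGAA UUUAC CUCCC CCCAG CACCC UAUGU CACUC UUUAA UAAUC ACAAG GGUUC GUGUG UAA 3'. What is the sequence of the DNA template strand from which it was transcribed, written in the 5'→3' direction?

Replace U with T to get the coding DNA strand: AACAACAGAATTTACCTCCCCCCAGCACCCTATGTCACTCTTTAATAATCACAAGGGTTCGTGTGTAA. The template strand is its reverse complement (complement TTGTTGTCTTAAATGGAGGGGGGTCGTGGGATACAGTGAGAAATTATTAGTGTTCCCAAGCACACATT, then reverse).

5'-TTACACACGAACCCTTGTGATTATTAAAGAGTGACATAGGGTGCTGGGGGGAGGTAAATTCTGTTGTT-3'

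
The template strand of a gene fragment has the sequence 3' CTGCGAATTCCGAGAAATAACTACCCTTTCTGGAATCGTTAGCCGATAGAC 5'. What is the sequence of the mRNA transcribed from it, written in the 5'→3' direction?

Reading the template 3'→5' as shown, RNA polymerase pairs each base (A→U, T→A, G↔C) to build mRNA 5'→3' directly.

5'-GACGCUUAAGGCUCUUUAUUGAUGGGAAAGACCUUAGCAAUCGGCUAUCUG-3'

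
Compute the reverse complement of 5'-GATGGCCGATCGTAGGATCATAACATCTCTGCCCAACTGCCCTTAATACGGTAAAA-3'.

Reading the sequence 3'→5' and pairing each base (A↔T, G↔C) gives the reverse complement directly.

5'-TTTTACCGTATTAAGGGCAGTTGGGCAGAGATGTTATGATCCTACGATCGGCCATC-3'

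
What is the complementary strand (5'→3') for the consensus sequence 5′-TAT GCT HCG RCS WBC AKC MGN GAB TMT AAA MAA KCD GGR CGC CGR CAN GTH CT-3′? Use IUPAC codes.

Standard pairs A↔T, G↔C; ambiguity codes pair R↔Y, M↔K, W↔W, S↔S, B↔V, D↔H, N↔N. Complement (ATACGADGCYGSWVGTMGKCNCTVAKATTTKTTMGHCCYGCGGCYGTNCADGA), then reverse for 5'→3'.

5'-AGDACNTGYCGGCGYCCHGMTTKTTTAKAVTCNCKGMTGVWSGYCGDAGCATA-3'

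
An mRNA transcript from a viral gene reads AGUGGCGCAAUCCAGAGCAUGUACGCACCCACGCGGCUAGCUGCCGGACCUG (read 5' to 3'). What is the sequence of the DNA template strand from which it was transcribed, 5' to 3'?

Replace U with T to get the coding DNA strand: AGTGGCGCAATCCAGAGCATGTACGCACCCACGCGGCTAGCTGCCGGACCTG. The template strand is its reverse complement (complement TCACCGCGTTAGGTCTCGTACATGCGTGGGTGCGCCGATCGACGGCCTGGAC, then reverse).

5'-CAGGTCCGGCAGCTAGCCGCGTGGGTGCGTACATGCTCTGGATTGCGCCACT-3'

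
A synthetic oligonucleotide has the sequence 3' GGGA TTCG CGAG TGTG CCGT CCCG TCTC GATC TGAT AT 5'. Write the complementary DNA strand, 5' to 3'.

The strand is given 3'→5', so its complement runs 5'→3' in the same left-to-right order: pair each base A↔T, G↔C.

5'-CCCTAAGCGCTCACACGGCAGGGCAGAGCTAGACTATA-3'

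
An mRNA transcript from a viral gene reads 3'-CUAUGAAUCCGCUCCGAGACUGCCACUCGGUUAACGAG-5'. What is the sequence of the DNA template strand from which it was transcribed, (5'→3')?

Written 5'→3' the mRNA is GAGCAAUUGGCUCACCGUCAGAGCCUCGCCUAAGUAUC, so the coding DNA strand is GAGCAATTGGCTCACCGTCAGAGCCTCGCCTAAGTATC. The template is its reverse complement.

5'-GATACTTAGGCGAGGCTCTGACGGTGAGCCAATTGCTC-3'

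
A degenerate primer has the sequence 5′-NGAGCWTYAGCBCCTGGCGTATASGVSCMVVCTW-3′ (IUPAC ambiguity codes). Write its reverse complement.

Standard pairs A↔T, G↔C; ambiguity codes pair Y↔R, M↔K, W↔W, S↔S, B↔V, N↔N. Complement (NCTCGWARTCGVGGACCGCATATSCBSGKBBGAW), then reverse for 5'→3'.

5'-WAGBBKGSBCSTATACGCCAGGVGCTRAWGCTCN-3'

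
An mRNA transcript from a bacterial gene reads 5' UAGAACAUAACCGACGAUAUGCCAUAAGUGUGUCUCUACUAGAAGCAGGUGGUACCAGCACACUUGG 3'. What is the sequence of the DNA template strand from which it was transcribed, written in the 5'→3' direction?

5'-CCAAGTGTGCTGGTACCACCTGCTTCTAGTAGAGACACACTTATGGCATATCGTCGGTTATGTTCTA-3'

Replace U with T to get the coding DNA strand: TAGAACATAACCGACGATATGCCATAAGTGTGTCTCTACTAGAAGCAGGTGGTACCAGCACACTTGG. The template strand is its reverse complement (complement ATCTTGTATTGGCTGCTATACGGTATTCACACAGAGATGATCTTCGTCCACCATGGTCGTGTGAACC, then reverse).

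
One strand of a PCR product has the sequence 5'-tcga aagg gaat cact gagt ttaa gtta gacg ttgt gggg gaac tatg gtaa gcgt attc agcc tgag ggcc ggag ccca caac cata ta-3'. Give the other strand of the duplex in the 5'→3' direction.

5′-TATATGGTTGTGGGCTCCGGCCCTCAGGCTGAATACGCTTACCATAGTTCCCCCACAACGTCTAACTTAAACTCAGTGATTCCCTTTCGA-3′

The complement of TCGAAAGGGAATCACTGAGTTTAAGTTAGACGTTGTGGGGGAACTATGGTAAGCGTATTCAGCCTGAGGGCCGGAGCCCACAACCATATA is AGCTTTCCCTTAGTGACTCAAATTCAATCTGCAACACCCCCTTGATACCATTCGCATAAGTCGGACTCCCGGCCTCGGGTGTTGGTATAT (A↔T, G↔C). DNA strands are antiparallel, so the complementary strand runs 3'→5'; reversing gives the 5'→3' form.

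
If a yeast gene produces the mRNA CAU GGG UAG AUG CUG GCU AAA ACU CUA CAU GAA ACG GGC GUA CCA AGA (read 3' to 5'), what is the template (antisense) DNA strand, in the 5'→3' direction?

Written 5'→3' the mRNA is AGAACCAUGCGGGCAAAGUACAUCUCAAAAUCGGUCGUAGAUGGGUAC, so the coding DNA strand is AGAACCATGCGGGCAAAGTACATCTCAAAATCGGTCGTAGATGGGTAC. The template is its reverse complement.

5'-GTACCCATCTACGACCGATTTTGAGATGTACTTTGCCCGCATGGTTCT-3'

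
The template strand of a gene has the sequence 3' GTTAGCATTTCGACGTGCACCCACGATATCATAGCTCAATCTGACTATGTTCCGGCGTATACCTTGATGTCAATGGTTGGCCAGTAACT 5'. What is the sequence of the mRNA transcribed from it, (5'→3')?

5′-CAAUCGUAAAGCUGCACGUGGGUGCUAUAGUAUCGAGUUAGACUGAUACAAGGCCGCAUAUGGAACUACAGUUACCAACCGGUCAUUGA-3′

Reading the template 3'→5' as shown, RNA polymerase pairs each base (A→U, T→A, G↔C) to build mRNA 5'→3' directly.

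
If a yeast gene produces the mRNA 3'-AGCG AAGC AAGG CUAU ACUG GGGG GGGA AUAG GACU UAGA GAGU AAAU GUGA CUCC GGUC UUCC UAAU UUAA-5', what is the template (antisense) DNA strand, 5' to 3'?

5'-TCGCTTCGTTCCGATATGACCCCCCCCTTATCCTGAATCTCTCATTTACACTGAGGCCAGAAGGATTAAATT-3'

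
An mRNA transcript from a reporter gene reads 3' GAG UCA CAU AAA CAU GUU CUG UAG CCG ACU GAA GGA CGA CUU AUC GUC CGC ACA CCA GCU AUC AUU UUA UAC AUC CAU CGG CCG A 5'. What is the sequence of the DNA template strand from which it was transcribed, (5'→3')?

5'-CTCAGTGTATTTGTACAAGACATCGGCTGACTTCCTGCTGAATAGCAGGCGTGTGGTCGATAGTAAAATATGTAGGTAGCCGGCT-3'

Written 5'→3' the mRNA is AGCCGGCUACCUACAUAUUUUACUAUCGACCACACGCCUGCUAUUCAGCAGGAAGUCAGCCGAUGUCUUGUACAAAUACACUGAG, so the coding DNA strand is AGCCGGCTACCTACATATTTTACTATCGACCACACGCCTGCTATTCAGCAGGAAGTCAGCCGATGTCTTGTACAAATACACTGAG. The template is its reverse complement.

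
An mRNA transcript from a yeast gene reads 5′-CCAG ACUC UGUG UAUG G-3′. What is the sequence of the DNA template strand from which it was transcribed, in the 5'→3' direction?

5'-CCATACACAGAGTCTGG-3'

Replace U with T to get the coding DNA strand: CCAGACTCTGTGTATGG. The template strand is its reverse complement (complement GGTCTGAGACACATACC, then reverse).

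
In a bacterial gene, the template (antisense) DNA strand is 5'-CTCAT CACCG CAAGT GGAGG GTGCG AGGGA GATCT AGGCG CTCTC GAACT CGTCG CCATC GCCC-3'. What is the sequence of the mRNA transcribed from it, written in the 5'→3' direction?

5'-GGGCGAUGGCGACGAGUUCGAGAGCGCCUAGAUCUCCCUCGCACCCUCCACUUGCGGUGAUGAG-3'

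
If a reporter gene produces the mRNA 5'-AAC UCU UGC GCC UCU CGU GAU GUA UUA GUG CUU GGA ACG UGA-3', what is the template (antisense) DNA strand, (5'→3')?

Replace U with T to get the coding DNA strand: AACTCTTGCGCCTCTCGTGATGTATTAGTGCTTGGAACGTGA. The template strand is its reverse complement (complement TTGAGAACGCGGAGAGCACTACATAATCACGAACCTTGCACT, then reverse).

5'-TCACGTTCCAAGCACTAATACATCACGAGAGGCGCAAGAGTT-3'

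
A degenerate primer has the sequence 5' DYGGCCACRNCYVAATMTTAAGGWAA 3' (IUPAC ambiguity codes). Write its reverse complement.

5'-TTWCCTTAAKATTBRGNYGTGGCCRH-3'

Standard pairs A↔T, G↔C; ambiguity codes pair R↔Y, M↔K, W↔W, D↔H, V↔B, N↔N. Complement (HRCCGGTGYNGRBTTAKAATTCCWTT), then reverse for 5'→3'.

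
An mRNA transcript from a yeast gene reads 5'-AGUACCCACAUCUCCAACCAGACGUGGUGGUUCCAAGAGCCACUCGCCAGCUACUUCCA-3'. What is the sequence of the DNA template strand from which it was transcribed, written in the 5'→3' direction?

Replace U with T to get the coding DNA strand: AGTACCCACATCTCCAACCAGACGTGGTGGTTCCAAGAGCCACTCGCCAGCTACTTCCA. The template strand is its reverse complement (complement TCATGGGTGTAGAGGTTGGTCTGCACCACCAAGGTTCTCGGTGAGCGGTCGATGAAGGT, then reverse).

5′-TGGAAGTAGCTGGCGAGTGGCTCTTGGAACCACCACGTCTGGTTGGAGATGTGGGTACT-3′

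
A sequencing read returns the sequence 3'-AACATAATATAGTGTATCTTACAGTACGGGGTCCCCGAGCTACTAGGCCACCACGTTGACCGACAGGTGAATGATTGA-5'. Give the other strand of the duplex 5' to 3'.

5′-TTGTATTATATCACATAGAATGTCATGCCCCAGGGGCTCGATGATCCGGTGGTGCAACTGGCTGTCCACTTACTAACT-3′

The strand is given 3'→5', so its complement runs 5'→3' in the same left-to-right order: pair each base A↔T, G↔C.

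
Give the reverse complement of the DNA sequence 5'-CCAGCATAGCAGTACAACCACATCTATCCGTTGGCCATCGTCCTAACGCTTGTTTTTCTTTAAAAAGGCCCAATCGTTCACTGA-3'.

Complement each base (A↔T, G↔C): GGTCGTATCGTCATGTTGGTGTAGATAGGCAACCGGTAGCAGGATTGCGAACAAAAAGAAATTTTTCCGGGTTAGCAAGTGACT. Then reverse.

5′-TCAGTGAACGATTGGGCCTTTTTAAAGAAAAACAAGCGTTAGGACGATGGCCAACGGATAGATGTGGTTGTACTGCTATGCTGG-3′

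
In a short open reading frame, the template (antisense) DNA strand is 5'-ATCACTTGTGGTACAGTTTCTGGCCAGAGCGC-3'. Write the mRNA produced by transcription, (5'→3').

5'-GCGCUCUGGCCAGAAACUGUACCACAAGUGAU-3'

The mRNA has the sequence of the coding strand (reverse complement of the template) with T→U. Reverse complement of ATCACTTGTGGTACAGTTTCTGGCCAGAGCGC is GCGCTCTGGCCAGAAACTGTACCACAAGTGAT; then T→U.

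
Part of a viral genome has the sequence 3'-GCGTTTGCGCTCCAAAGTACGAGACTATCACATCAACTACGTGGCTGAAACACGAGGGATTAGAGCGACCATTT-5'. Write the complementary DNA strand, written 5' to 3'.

The strand is given 3'→5', so its complement runs 5'→3' in the same left-to-right order: pair each base A↔T, G↔C.

5'-CGCAAACGCGAGGTTTCATGCTCTGATAGTGTAGTTGATGCACCGACTTTGTGCTCCCTAATCTCGCTGGTAAA-3'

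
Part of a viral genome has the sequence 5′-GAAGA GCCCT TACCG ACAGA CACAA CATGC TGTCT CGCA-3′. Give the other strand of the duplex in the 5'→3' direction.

Pairing A↔T and G↔C gives CTTCTCGGGAATGGCTGTCTGTGTTGTACGACAGAGCGT, running 3'→5'. Reverse for the 5'→3' convention.

5'-TGCGAGACAGCATGTTGTGTCTGTCGGTAAGGGCTCTTC-3'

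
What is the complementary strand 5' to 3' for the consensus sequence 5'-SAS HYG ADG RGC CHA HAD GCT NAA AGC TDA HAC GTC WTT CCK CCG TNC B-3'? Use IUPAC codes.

Standard pairs A↔T, G↔C; ambiguity codes pair R↔Y, K↔M, W↔W, S↔S, B↔V, D↔H, N↔N. Complement (STSDRCTHCYCGGDTDTHCGANTTTCGAHTDTGCAGWAAGGMGGCANGV), then reverse for 5'→3'.

5'-VGNACGGMGGAAWGACGTDTHAGCTTTNAGCHTDTDGGCYCHTCRDSTS-3'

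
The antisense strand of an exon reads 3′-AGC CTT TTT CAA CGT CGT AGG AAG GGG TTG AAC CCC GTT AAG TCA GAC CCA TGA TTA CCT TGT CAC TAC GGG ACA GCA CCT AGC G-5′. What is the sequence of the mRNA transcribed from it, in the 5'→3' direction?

Reading the template 3'→5' as shown, RNA polymerase pairs each base (A→U, T→A, G↔C) to build mRNA 5'→3' directly.

5'-UCGGAAAAAGUUGCAGCAUCCUUCCCCAACUUGGGGCAAUUCAGUCUGGGUACUAAUGGAACAGUGAUGCCCUGUCGUGGAUCGC-3'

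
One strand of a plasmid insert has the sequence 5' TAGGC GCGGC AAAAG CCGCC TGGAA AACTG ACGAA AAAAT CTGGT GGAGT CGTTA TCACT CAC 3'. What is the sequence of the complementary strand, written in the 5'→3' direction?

The complement of TAGGCGCGGCAAAAGCCGCCTGGAAAACTGACGAAAAAATCTGGTGGAGTCGTTATCACTCAC is ATCCGCGCCGTTTTCGGCGGACCTTTTGACTGCTTTTTTAGACCACCTCAGCAATAGTGAGTG (A↔T, G↔C). DNA strands are antiparallel, so the complementary strand runs 3'→5'; reversing gives the 5'→3' form.

5'-GTGAGTGATAACGACTCCACCAGATTTTTTCGTCAGTTTTCCAGGCGGCTTTTGCCGCGCCTA-3'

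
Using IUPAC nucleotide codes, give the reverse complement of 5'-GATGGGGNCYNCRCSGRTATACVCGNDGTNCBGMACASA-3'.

5'-TSTGTKCVGNACHNCGBGTATAYCSGYGNRGNCCCCATC-3'

Standard pairs A↔T, G↔C; ambiguity codes pair R↔Y, M↔K, S↔S, B↔V, D↔H, N↔N. Complement (CTACCCCNGRNGYGSCYATATGBGCNHCANGVCKTGTST), then reverse for 5'→3'.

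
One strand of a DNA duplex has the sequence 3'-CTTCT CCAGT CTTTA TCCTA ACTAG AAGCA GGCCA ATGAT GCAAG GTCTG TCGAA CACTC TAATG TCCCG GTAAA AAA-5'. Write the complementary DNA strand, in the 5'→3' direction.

5'-GAAGAGGTCAGAAATAGGATTGATCTTCGTCCGGTTACTACGTTCCAGACAGCTTGTGAGATTACAGGGCCATTTTTT-3'

The strand is given 3'→5', so its complement runs 5'→3' in the same left-to-right order: pair each base A↔T, G↔C.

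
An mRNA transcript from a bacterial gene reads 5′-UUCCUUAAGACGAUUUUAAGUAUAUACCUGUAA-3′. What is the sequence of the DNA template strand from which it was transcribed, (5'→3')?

Replace U with T to get the coding DNA strand: TTCCTTAAGACGATTTTAAGTATATACCTGTAA. The template strand is its reverse complement (complement AAGGAATTCTGCTAAAATTCATATATGGACATT, then reverse).

5′-TTACAGGTATATACTTAAAATCGTCTTAAGGAA-3′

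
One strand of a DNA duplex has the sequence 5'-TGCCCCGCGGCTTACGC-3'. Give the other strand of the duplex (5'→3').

The complement of TGCCCCGCGGCTTACGC is ACGGGGCGCCGAATGCG (A↔T, G↔C). DNA strands are antiparallel, so the complementary strand runs 3'→5'; reversing gives the 5'→3' form.

5′-GCGTAAGCCGCGGGGCA-3′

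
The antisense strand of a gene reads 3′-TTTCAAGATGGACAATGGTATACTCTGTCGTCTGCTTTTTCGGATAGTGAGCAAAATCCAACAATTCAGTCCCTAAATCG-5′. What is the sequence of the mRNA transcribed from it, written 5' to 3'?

Reading the template 3'→5' as shown, RNA polymerase pairs each base (A→U, T→A, G↔C) to build mRNA 5'→3' directly.

5'-AAAGUUCUACCUGUUACCAUAUGAGACAGCAGACGAAAAAGCCUAUCACUCGUUUUAGGUUGUUAAGUCAGGGAUUUAGC-3'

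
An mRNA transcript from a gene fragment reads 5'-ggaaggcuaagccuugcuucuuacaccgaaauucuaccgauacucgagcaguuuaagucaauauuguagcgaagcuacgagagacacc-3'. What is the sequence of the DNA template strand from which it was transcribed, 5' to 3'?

5′-GGTGTCTCTCGTAGCTTCGCTACAATATTGACTTAAACTGCTCGAGTATCGGTAGAATTTCGGTGTAAGAAGCAAGGCTTAGCCTTCC-3′

Replace U with T to get the coding DNA strand: GGAAGGCTAAGCCTTGCTTCTTACACCGAAATTCTACCGATACTCGAGCAGTTTAAGTCAATATTGTAGCGAAGCTACGAGAGACACC. The template strand is its reverse complement (complement CCTTCCGATTCGGAACGAAGAATGTGGCTTTAAGATGGCTATGAGCTCGTCAAATTCAGTTATAACATCGCTTCGATGCTCTCTGTGG, then reverse).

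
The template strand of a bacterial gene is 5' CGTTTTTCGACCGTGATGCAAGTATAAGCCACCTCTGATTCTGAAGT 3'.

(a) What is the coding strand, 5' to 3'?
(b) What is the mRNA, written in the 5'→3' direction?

(a) 5'-ACTTCAGAATCAGAGGTGGCTTATACTTGCATCACGGTCGAAAAACG-3'
(b) 5'-ACUUCAGAAUCAGAGGUGGCUUAUACUUGCAUCACGGUCGAAAAACG-3'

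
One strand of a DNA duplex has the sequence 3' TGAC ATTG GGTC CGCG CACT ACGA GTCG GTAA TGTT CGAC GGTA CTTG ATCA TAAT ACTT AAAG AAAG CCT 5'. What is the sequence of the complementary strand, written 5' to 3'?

The strand is given 3'→5', so its complement runs 5'→3' in the same left-to-right order: pair each base A↔T, G↔C.

5′-ACTGTAACCCAGGCGCGTGATGCTCAGCCATTACAAGCTGCCATGAACTAGTATTATGAATTTCTTTCGGA-3′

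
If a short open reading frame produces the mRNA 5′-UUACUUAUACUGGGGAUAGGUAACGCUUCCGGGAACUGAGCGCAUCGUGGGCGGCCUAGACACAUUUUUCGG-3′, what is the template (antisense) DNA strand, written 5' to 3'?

Replace U with T to get the coding DNA strand: TTACTTATACTGGGGATAGGTAACGCTTCCGGGAACTGAGCGCATCGTGGGCGGCCTAGACACATTTTTCGG. The template strand is its reverse complement (complement AATGAATATGACCCCTATCCATTGCGAAGGCCCTTGACTCGCGTAGCACCCGCCGGATCTGTGTAAAAAGCC, then reverse).

5'-CCGAAAAATGTGTCTAGGCCGCCCACGATGCGCTCAGTTCCCGGAAGCGTTACCTATCCCCAGTATAAGTAA-3'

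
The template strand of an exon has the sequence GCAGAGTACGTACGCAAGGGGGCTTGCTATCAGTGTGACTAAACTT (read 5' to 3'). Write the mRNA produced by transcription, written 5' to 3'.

RNA polymerase reads the template 3'→5' and synthesizes mRNA 5'→3' by base-pairing (A→U, T→A, G↔C). The complement of the template is CGTCTCATGCATGCGTTCCCCCGAACGATAGTCACACTGATTTGAA; antiparallel, so 5'→3' the coding strand is AAGTTTAGTCACACTGATAGCAAGCCCCCTTGCGTACGTACTCTGC. Replace T with U for the mRNA.

5'-AAGUUUAGUCACACUGAUAGCAAGCCCCCUUGCGUACGUACUCUGC-3'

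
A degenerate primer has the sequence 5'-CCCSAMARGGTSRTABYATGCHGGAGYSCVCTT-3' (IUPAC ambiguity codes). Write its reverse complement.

Standard pairs A↔T, G↔C; ambiguity codes pair R↔Y, M↔K, S↔S, B↔V, H↔D. Complement (GGGSTKTYCCASYATVRTACGDCCTCRSGBGAA), then reverse for 5'→3'.

5'-AAGBGSRCTCCDGCATRVTAYSACCYTKTSGGG-3'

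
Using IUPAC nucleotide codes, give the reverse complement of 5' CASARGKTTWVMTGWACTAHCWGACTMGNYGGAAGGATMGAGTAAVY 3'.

5'-RBTTACTCKATCCTTCCRNCKAGTCWGDTAGTWCAKBWAAMCYTSTG-3'

Standard pairs A↔T, G↔C; ambiguity codes pair R↔Y, M↔K, W↔W, S↔S, H↔D, V↔B, N↔N. Complement (GTSTYCMAAWBKACWTGATDGWCTGAKCNRCCTTCCTAKCTCATTBR), then reverse for 5'→3'.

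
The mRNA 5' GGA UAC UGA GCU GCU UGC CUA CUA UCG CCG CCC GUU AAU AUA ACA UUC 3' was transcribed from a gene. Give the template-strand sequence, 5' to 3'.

Replace U with T to get the coding DNA strand: GGATACTGAGCTGCTTGCCTACTATCGCCGCCCGTTAATATAACATTC. The template strand is its reverse complement (complement CCTATGACTCGACGAACGGATGATAGCGGCGGGCAATTATATTGTAAG, then reverse).

5'-GAATGTTATATTAACGGGCGGCGATAGTAGGCAAGCAGCTCAGTATCC-3'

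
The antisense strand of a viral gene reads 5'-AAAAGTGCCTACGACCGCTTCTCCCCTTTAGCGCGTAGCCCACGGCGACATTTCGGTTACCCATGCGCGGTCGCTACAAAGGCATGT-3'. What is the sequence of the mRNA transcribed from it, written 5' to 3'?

5'-ACAUGCCUUUGUAGCGACCGCGCAUGGGUAACCGAAAUGUCGCCGUGGGCUACGCGCUAAAGGGGAGAAGCGGUCGUAGGCACUUUU-3'

RNA polymerase reads the template 3'→5' and synthesizes mRNA 5'→3' by base-pairing (A→U, T→A, G↔C). The complement of the template is TTTTCACGGATGCTGGCGAAGAGGGGAAATCGCGCATCGGGTGCCGCTGTAAAGCCAATGGGTACGCGCCAGCGATGTTTCCGTACA; antiparallel, so 5'→3' the coding strand is ACATGCCTTTGTAGCGACCGCGCATGGGTAACCGAAATGTCGCCGTGGGCTACGCGCTAAAGGGGAGAAGCGGTCGTAGGCACTTTT. Replace T with U for the mRNA.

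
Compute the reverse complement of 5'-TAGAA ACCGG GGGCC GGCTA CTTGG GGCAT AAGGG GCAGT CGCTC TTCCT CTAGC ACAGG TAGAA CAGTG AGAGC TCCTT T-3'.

5′-AAAGGAGCTCTCACTGTTCTACCTGTGCTAGAGGAAGAGCGACTGCCCCTTATGCCCCAAGTAGCCGGCCCCCGGTTTCTA-3′

Complement each base (A↔T, G↔C): ATCTTTGGCCCCCGGCCGATGAACCCCGTATTCCCCGTCAGCGAGAAGGAGATCGTGTCCATCTTGTCACTCTCGAGGAAA. Then reverse.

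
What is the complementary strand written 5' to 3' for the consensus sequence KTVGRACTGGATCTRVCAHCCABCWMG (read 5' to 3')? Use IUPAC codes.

5'-CKWGVTGGDTGBYAGATCCAGTYCBAM-3'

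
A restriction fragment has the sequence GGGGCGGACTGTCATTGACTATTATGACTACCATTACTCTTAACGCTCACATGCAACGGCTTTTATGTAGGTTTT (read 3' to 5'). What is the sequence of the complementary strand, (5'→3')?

5'-CCCCGCCTGACAGTAACTGATAATACTGATGGTAATGAGAATTGCGAGTGTACGTTGCCGAAAATACATCCAAAA-3'

The strand is given 3'→5', so its complement runs 5'→3' in the same left-to-right order: pair each base A↔T, G↔C.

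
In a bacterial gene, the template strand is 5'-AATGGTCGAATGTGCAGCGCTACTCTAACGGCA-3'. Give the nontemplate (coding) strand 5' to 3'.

5'-TGCCGTTAGAGTAGCGCTGCACATTCGACCATT-3'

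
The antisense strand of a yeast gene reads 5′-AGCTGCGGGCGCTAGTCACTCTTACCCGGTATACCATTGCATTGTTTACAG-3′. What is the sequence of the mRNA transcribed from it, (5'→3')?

5'-CUGUAAACAAUGCAAUGGUAUACCGGGUAAGAGUGACUAGCGCCCGCAGCU-3'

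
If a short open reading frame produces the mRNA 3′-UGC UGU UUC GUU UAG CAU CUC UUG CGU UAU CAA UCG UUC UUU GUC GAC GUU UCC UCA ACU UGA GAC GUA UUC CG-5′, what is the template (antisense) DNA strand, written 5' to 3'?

Written 5'→3' the mRNA is GCCUUAUGCAGAGUUCAACUCCUUUGCAGCUGUUUCUUGCUAACUAUUGCGUUCUCUACGAUUUGCUUUGUCGU, so the coding DNA strand is GCCTTATGCAGAGTTCAACTCCTTTGCAGCTGTTTCTTGCTAACTATTGCGTTCTCTACGATTTGCTTTGTCGT. The template is its reverse complement.

5'-ACGACAAAGCAAATCGTAGAGAACGCAATAGTTAGCAAGAAACAGCTGCAAAGGAGTTGAACTCTGCATAAGGC-3'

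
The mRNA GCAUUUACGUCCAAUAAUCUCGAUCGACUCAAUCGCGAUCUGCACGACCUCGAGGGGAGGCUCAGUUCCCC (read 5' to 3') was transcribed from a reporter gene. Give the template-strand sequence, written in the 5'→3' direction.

Replace U with T to get the coding DNA strand: GCATTTACGTCCAATAATCTCGATCGACTCAATCGCGATCTGCACGACCTCGAGGGGAGGCTCAGTTCCCC. The template strand is its reverse complement (complement CGTAAATGCAGGTTATTAGAGCTAGCTGAGTTAGCGCTAGACGTGCTGGAGCTCCCCTCCGAGTCAAGGGG, then reverse).

5'-GGGGAACTGAGCCTCCCCTCGAGGTCGTGCAGATCGCGATTGAGTCGATCGAGATTATTGGACGTAAATGC-3'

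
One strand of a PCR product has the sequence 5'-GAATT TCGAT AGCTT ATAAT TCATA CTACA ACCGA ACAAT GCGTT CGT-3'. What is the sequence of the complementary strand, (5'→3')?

Pairing A↔T and G↔C gives CTTAAAGCTATCGAATATTAAGTATGATGTTGGCTTGTTACGCAAGCA, running 3'→5'. Reverse for the 5'→3' convention.

5'-ACGAACGCATTGTTCGGTTGTAGTATGAATTATAAGCTATCGAAATTC-3'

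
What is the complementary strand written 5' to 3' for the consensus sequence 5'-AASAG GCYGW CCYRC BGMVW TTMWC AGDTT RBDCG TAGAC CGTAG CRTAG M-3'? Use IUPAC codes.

5'-KCTAYGCTACGGTCTACGHVYAAHCTGWKAAWBKCVGYRGGWCRGCCTSTT-3'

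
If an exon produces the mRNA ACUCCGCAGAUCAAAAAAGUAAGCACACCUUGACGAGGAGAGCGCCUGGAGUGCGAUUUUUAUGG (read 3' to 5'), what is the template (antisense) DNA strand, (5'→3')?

Written 5'→3' the mRNA is GGUAUUUUUAGCGUGAGGUCCGCGAGAGGAGCAGUUCCACACGAAUGAAAAAACUAGACGCCUCA, so the coding DNA strand is GGTATTTTTAGCGTGAGGTCCGCGAGAGGAGCAGTTCCACACGAATGAAAAAACTAGACGCCTCA. The template is its reverse complement.

5'-TGAGGCGTCTAGTTTTTTCATTCGTGTGGAACTGCTCCTCTCGCGGACCTCACGCTAAAAATACC-3'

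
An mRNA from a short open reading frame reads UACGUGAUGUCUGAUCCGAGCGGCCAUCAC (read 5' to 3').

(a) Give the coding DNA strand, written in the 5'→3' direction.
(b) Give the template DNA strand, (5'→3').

(a) The coding strand matches the mRNA with U→T.
(b) The template strand is the reverse complement of the coding strand.

(a) 5′-TACGTGATGTCTGATCCGAGCGGCCATCAC-3′
(b) 5'-GTGATGGCCGCTCGGATCAGACATCACGTA-3'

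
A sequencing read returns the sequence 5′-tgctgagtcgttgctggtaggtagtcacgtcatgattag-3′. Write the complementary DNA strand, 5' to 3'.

The complement of TGCTGAGTCGTTGCTGGTAGGTAGTCACGTCATGATTAG is ACGACTCAGCAACGACCATCCATCAGTGCAGTACTAATC (A↔T, G↔C). DNA strands are antiparallel, so the complementary strand runs 3'→5'; reversing gives the 5'→3' form.

5'-CTAATCATGACGTGACTACCTACCAGCAACGACTCAGCA-3'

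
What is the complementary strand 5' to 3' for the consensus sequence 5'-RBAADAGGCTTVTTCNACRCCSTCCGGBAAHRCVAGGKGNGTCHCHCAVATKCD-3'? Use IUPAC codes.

5′-HGMATBTGDGDGACNCMCCTBGYDTTVCCGGASGGYGTNGAABAAGCCTHTTVY-3′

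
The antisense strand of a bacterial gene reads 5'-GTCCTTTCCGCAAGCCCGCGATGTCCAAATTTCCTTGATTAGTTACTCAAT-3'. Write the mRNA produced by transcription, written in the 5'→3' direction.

5'-AUUGAGUAACUAAUCAAGGAAAUUUGGACAUCGCGGGCUUGCGGAAAGGAC-3'

The mRNA has the sequence of the coding strand (reverse complement of the template) with T→U. Reverse complement of GTCCTTTCCGCAAGCCCGCGATGTCCAAATTTCCTTGATTAGTTACTCAAT is ATTGAGTAACTAATCAAGGAAATTTGGACATCGCGGGCTTGCGGAAAGGAC; then T→U.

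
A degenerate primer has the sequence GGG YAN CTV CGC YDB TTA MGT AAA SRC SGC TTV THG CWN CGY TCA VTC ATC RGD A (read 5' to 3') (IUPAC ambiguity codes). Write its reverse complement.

5'-THCYGATGABTGARCGNWGCDABAAGCSGYSTTTACKTAAVHRGCGBAGNTRCCC-3'

Standard pairs A↔T, G↔C; ambiguity codes pair R↔Y, M↔K, W↔W, S↔S, B↔V, D↔H, N↔N. Complement (CCCRTNGABGCGRHVAATKCATTTSYGSCGAABADCGWNGCRAGTBAGTAGYCHT), then reverse for 5'→3'.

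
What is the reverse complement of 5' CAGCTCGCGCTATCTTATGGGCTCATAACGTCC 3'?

Reading the sequence 3'→5' and pairing each base (A↔T, G↔C) gives the reverse complement directly.

5'-GGACGTTATGAGCCCATAAGATAGCGCGAGCTG-3'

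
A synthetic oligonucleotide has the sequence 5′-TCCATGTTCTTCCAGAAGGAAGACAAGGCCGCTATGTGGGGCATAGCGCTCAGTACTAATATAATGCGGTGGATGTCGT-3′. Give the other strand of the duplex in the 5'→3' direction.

5′-ACGACATCCACCGCATTATATTAGTACTGAGCGCTATGCCCCACATAGCGGCCTTGTCTTCCTTCTGGAAGAACATGGA-3′

Pairing A↔T and G↔C gives AGGTACAAGAAGGTCTTCCTTCTGTTCCGGCGATACACCCCGTATCGCGAGTCATGATTATATTACGCCACCTACAGCA, running 3'→5'. Reverse for the 5'→3' convention.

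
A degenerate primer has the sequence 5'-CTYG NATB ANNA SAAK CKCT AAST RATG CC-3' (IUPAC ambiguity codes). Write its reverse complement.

5'-GGCATYASTTAGMGMTTSTNNTVATNCRAG-3'

Standard pairs A↔T, G↔C; ambiguity codes pair R↔Y, K↔M, S↔S, B↔V, N↔N. Complement (GARCNTAVTNNTSTTMGMGATTSAYTACGG), then reverse for 5'→3'.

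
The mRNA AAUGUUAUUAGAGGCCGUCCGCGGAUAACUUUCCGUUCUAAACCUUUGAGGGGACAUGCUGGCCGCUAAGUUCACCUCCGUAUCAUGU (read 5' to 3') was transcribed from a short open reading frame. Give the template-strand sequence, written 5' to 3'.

Replace U with T to get the coding DNA strand: AATGTTATTAGAGGCCGTCCGCGGATAACTTTCCGTTCTAAACCTTTGAGGGGACATGCTGGCCGCTAAGTTCACCTCCGTATCATGT. The template strand is its reverse complement (complement TTACAATAATCTCCGGCAGGCGCCTATTGAAAGGCAAGATTTGGAAACTCCCCTGTACGACCGGCGATTCAAGTGGAGGCATAGTACA, then reverse).

5'-ACATGATACGGAGGTGAACTTAGCGGCCAGCATGTCCCCTCAAAGGTTTAGAACGGAAAGTTATCCGCGGACGGCCTCTAATAACATT-3'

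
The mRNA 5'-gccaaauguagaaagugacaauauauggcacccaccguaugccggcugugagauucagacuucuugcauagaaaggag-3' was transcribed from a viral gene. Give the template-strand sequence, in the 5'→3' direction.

Replace U with T to get the coding DNA strand: GCCAAATGTAGAAAGTGACAATATATGGCACCCACCGTATGCCGGCTGTGAGATTCAGACTTCTTGCATAGAAAGGAG. The template strand is its reverse complement (complement CGGTTTACATCTTTCACTGTTATATACCGTGGGTGGCATACGGCCGACACTCTAAGTCTGAAGAACGTATCTTTCCTC, then reverse).

5'-CTCCTTTCTATGCAAGAAGTCTGAATCTCACAGCCGGCATACGGTGGGTGCCATATATTGTCACTTTCTACATTTGGC-3'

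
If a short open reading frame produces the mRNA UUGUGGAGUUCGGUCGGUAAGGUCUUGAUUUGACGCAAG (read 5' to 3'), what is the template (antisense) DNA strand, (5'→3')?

5′-CTTGCGTCAAATCAAGACCTTACCGACCGAACTCCACAA-3′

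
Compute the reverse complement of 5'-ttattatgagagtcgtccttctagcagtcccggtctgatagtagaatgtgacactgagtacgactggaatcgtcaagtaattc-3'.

Reading the sequence 3'→5' and pairing each base (A↔T, G↔C) gives the reverse complement directly.

5'-GAATTACTTGACGATTCCAGTCGTACTCAGTGTCACATTCTACTATCAGACCGGGACTGCTAGAAGGACGACTCTCATAATAA-3'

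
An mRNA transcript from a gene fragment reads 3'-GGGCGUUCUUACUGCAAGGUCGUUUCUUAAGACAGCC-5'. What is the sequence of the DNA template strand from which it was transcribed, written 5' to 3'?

5'-CCCGCAAGAATGACGTTCCAGCAAAGAATTCTGTCGG-3'

Written 5'→3' the mRNA is CCGACAGAAUUCUUUGCUGGAACGUCAUUCUUGCGGG, so the coding DNA strand is CCGACAGAATTCTTTGCTGGAACGTCATTCTTGCGGG. The template is its reverse complement.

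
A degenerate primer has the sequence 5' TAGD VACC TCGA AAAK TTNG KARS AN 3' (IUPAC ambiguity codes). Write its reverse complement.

Standard pairs A↔T, G↔C; ambiguity codes pair R↔Y, K↔M, S↔S, D↔H, V↔B, N↔N. Complement (ATCHBTGGAGCTTTTMAANCMTYSTN), then reverse for 5'→3'.

5'-NTSYTMCNAAMTTTTCGAGGTBHCTA-3'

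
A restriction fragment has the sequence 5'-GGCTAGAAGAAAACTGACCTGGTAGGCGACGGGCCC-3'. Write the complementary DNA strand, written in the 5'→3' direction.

5'-GGGCCCGTCGCCTACCAGGTCAGTTTTCTTCTAGCC-3'

Pairing A↔T and G↔C gives CCGATCTTCTTTTGACTGGACCATCCGCTGCCCGGG, running 3'→5'. Reverse for the 5'→3' convention.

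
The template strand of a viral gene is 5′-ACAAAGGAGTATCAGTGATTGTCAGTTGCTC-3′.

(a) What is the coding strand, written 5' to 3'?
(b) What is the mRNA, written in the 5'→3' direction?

(a) 5'-GAGCAACTGACAATCACTGATACTCCTTTGT-3'
(b) 5′-GAGCAACUGACAAUCACUGAUACUCCUUUGU-3′

(a) The coding strand is the reverse complement of the template: complement TGTTTCCTCATAGTCACTAACAGTCAACGAG, then reverse.
(b) mRNA has the coding-strand sequence with T→U.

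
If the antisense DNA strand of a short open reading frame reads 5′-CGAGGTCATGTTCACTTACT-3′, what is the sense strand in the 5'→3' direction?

5′-AGTAAGTGAACATGACCTCG-3′

The coding strand is complementary and antiparallel to the template: take the complement (A↔T, G↔C) and reverse.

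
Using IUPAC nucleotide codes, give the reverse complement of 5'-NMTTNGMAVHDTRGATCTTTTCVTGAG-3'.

Standard pairs A↔T, G↔C; ambiguity codes pair R↔Y, M↔K, D↔H, V↔B, N↔N. Complement (NKAANCKTBDHAYCTAGAAAAGBACTC), then reverse for 5'→3'.

5'-CTCABGAAAAGATCYAHDBTKCNAAKN-3'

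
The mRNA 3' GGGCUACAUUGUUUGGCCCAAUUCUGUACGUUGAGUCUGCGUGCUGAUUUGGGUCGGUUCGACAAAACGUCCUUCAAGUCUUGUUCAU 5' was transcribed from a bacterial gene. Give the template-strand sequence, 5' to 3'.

5'-CCCGATGTAACAAACCGGGTTAAGACATGCAACTCAGACGCACGACTAAACCCAGCCAAGCTGTTTTGCAGGAAGTTCAGAACAAGTA-3'

Written 5'→3' the mRNA is UACUUGUUCUGAACUUCCUGCAAAACAGCUUGGCUGGGUUUAGUCGUGCGUCUGAGUUGCAUGUCUUAACCCGGUUUGUUACAUCGGG, so the coding DNA strand is TACTTGTTCTGAACTTCCTGCAAAACAGCTTGGCTGGGTTTAGTCGTGCGTCTGAGTTGCATGTCTTAACCCGGTTTGTTACATCGGG. The template is its reverse complement.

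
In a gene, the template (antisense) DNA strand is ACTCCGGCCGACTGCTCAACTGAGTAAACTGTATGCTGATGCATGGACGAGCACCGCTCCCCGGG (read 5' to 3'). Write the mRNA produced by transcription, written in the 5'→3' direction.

The mRNA has the sequence of the coding strand (reverse complement of the template) with T→U. Reverse complement of ACTCCGGCCGACTGCTCAACTGAGTAAACTGTATGCTGATGCATGGACGAGCACCGCTCCCCGGG is CCCGGGGAGCGGTGCTCGTCCATGCATCAGCATACAGTTTACTCAGTTGAGCAGTCGGCCGGAGT; then T→U.

5'-CCCGGGGAGCGGUGCUCGUCCAUGCAUCAGCAUACAGUUUACUCAGUUGAGCAGUCGGCCGGAGU-3'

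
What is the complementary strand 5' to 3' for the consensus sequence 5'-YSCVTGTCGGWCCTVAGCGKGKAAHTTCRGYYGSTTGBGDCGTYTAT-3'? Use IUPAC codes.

5'-ATARACGHCVCAASCRRCYGAADTTMCMCGCTBAGGWCCGACABGSR-3'

Standard pairs A↔T, G↔C; ambiguity codes pair R↔Y, K↔M, W↔W, S↔S, B↔V, D↔H. Complement (RSGBACAGCCWGGABTCGCMCMTTDAAGYCRRCSAACVCHGCARATA), then reverse for 5'→3'.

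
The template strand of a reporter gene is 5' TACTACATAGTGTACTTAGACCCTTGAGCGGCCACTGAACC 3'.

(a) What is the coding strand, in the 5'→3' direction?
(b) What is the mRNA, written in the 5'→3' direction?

(a) The coding strand is the reverse complement of the template: complement ATGATGTATCACATGAATCTGGGAACTCGCCGGTGACTTGG, then reverse.
(b) mRNA has the coding-strand sequence with T→U.

(a) 5'-GGTTCAGTGGCCGCTCAAGGGTCTAAGTACACTATGTAGTA-3'
(b) 5'-GGUUCAGUGGCCGCUCAAGGGUCUAAGUACACUAUGUAGUA-3'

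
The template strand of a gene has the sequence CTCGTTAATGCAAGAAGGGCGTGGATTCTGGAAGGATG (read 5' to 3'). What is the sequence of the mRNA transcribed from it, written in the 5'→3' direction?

5′-CAUCCUUCCAGAAUCCACGCCCUUCUUGCAUUAACGAG-3′

The mRNA has the sequence of the coding strand (reverse complement of the template) with T→U. Reverse complement of CTCGTTAATGCAAGAAGGGCGTGGATTCTGGAAGGATG is CATCCTTCCAGAATCCACGCCCTTCTTGCATTAACGAG; then T→U.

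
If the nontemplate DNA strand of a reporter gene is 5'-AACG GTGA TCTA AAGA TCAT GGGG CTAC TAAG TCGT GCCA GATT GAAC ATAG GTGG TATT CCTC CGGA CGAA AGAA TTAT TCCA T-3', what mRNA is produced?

5'-AACGGUGAUCUAAAGAUCAUGGGGCUACUAAGUCGUGCCAGAUUGAACAUAGGUGGUAUUCCUCCGGACGAAAGAAUUAUUCCAU-3'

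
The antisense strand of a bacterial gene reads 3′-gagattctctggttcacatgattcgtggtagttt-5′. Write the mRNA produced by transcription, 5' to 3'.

Reading the template 3'→5' as shown, RNA polymerase pairs each base (A→U, T→A, G↔C) to build mRNA 5'→3' directly.

5'-CUCUAAGAGACCAAGUGUACUAAGCACCAUCAAA-3'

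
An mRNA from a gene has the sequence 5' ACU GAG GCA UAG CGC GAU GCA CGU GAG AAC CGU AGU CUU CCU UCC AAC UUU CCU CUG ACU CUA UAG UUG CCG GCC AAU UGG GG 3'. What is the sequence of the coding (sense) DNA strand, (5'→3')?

5'-ACTGAGGCATAGCGCGATGCACGTGAGAACCGTAGTCTTCCTTCCAACTTTCCTCTGACTCTATAGTTGCCGGCCAATTGGGG-3'

The coding DNA strand has the same 5'→3' sequence as the mRNA with U replaced by T.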